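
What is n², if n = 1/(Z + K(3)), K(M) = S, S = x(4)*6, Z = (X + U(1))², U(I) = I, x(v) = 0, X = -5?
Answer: 1/256 ≈ 0.0039063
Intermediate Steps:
Z = 16 (Z = (-5 + 1)² = (-4)² = 16)
S = 0 (S = 0*6 = 0)
K(M) = 0
n = 1/16 (n = 1/(16 + 0) = 1/16 ≈ 0.062500)
n² = (1/16)² = 1/256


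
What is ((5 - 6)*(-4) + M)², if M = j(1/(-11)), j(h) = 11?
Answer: 225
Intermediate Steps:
M = 11
((5 - 6)*(-4) + M)² = ((5 - 6)*(-4) + 11)² = (-1*(-4) + 11)² = (4 + 11)² = 15² = 225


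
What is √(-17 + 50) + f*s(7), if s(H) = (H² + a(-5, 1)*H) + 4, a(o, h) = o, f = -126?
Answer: -2268 + √33 ≈ -2262.3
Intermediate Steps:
s(H) = 4 + H² - 5*H (s(H) = (H² - 5*H) + 4 = 4 + H² - 5*H)
√(-17 + 50) + f*s(7) = √(-17 + 50) - 126*(4 + 7² - 5*7) = √33 - 126*(4 + 49 - 35) = √33 - 126*18 = √33 - 2268 = -2268 + √33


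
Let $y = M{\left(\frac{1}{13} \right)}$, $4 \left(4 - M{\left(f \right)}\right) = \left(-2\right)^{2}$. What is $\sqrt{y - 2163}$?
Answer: $12 i \sqrt{15} \approx 46.476 i$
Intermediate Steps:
$M{\left(f \right)} = 3$ ($M{\left(f \right)} = 4 - \frac{\left(-2\right)^{2}}{4} = 4 - 1 = 3$)
$y = 3$
$\sqrt{y - 2163} = \sqrt{3 - 2163} = \sqrt{-2160} = 12 i \sqrt{15}$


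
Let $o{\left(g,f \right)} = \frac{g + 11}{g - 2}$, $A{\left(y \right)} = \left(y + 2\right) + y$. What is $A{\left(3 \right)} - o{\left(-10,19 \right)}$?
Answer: $\frac{97}{12} \approx 8.0833$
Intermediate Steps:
$A{\left(y \right)} = 2 + 2 y$ ($A{\left(y \right)} = \left(2 + y\right) + y = 2 + 2 y$)
$o{\left(g,f \right)} = \frac{11 + g}{-2 + g}$
$A{\left(3 \right)} - o{\left(-10,19 \right)} = \left(2 + 2 \cdot 3\right) - \frac{11 - 10}{-2 - 10} = \left(2 + 6\right) - \frac{1}{-12} \cdot 1 = 8 - \left(- \frac{1}{12}\right) 1 = 8 - - \frac{1}{12} = 8 + \frac{1}{12} = \frac{97}{12}$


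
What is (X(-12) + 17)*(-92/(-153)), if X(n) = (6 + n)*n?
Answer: 8188/153 ≈ 53.516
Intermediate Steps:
X(n) = n*(6 + n)
(X(-12) + 17)*(-92/(-153)) = (-12*(6 - 12) + 17)*(-92/(-153)) = (-12*(-6) + 17)*(-92*(-1/153)) = (72 + 17)*(92/153) = 89*(92/153) = 8188/153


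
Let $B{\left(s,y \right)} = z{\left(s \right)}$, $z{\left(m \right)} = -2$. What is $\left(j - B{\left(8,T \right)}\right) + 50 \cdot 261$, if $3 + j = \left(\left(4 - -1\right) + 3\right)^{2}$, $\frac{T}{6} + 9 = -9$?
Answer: $13113$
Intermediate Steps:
$T = -108$ ($T = -54 + 6 \left(-9\right) = -54 - 54 = -108$)
$B{\left(s,y \right)} = -2$
$j = 61$ ($j = -3 + \left(\left(4 - -1\right) + 3\right)^{2} = -3 + \left(\left(4 + 1\right) + 3\right)^{2} = -3 + \left(5 + 3\right)^{2} = -3 + 8^{2} = -3 + 64 = 61$)
$\left(j - B{\left(8,T \right)}\right) + 50 \cdot 261 = \left(61 - -2\right) + 50 \cdot 261 = \left(61 + 2\right) + 13050 = 63 + 13050 = 13113$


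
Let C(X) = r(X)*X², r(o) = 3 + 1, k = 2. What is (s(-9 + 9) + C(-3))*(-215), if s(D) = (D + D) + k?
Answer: -8170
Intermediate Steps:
r(o) = 4
C(X) = 4*X²
s(D) = 2 + 2*D (s(D) = (D + D) + 2 = 2*D + 2 = 2 + 2*D)
(s(-9 + 9) + C(-3))*(-215) = ((2 + 2*(-9 + 9)) + 4*(-3)²)*(-215) = ((2 + 2*0) + 4*9)*(-215) = ((2 + 0) + 36)*(-215) = (2 + 36)*(-215) = 38*(-215) = -8170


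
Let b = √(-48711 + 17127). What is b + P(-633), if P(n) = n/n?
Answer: 1 + 4*I*√1974 ≈ 1.0 + 177.72*I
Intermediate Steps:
P(n) = 1
b = 4*I*√1974 (b = √(-31584) = 4*I*√1974 ≈ 177.72*I)
b + P(-633) = 4*I*√1974 + 1 = 1 + 4*I*√1974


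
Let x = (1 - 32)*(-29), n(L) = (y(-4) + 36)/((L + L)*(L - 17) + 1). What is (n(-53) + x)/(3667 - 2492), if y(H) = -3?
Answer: 6671512/8719675 ≈ 0.76511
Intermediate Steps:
n(L) = 33/(1 + 2*L*(-17 + L)) (n(L) = (-3 + 36)/((L + L)*(L - 17) + 1) = 33/((2*L)*(-17 + L) + 1) = 33/(2*L*(-17 + L) + 1) = 33/(1 + 2*L*(-17 + L)))
x = 899 (x = -31*(-29) = 899)
(n(-53) + x)/(3667 - 2492) = (33/(1 - 34*(-53) + 2*(-53)²) + 899)/(3667 - 2492) = (33/(1 + 1802 + 2*2809) + 899)/1175 = (33/(1 + 1802 + 5618) + 899)*(1/1175) = (33/7421 + 899)*(1/1175) = (6671512/7421)*(1/1175) = 6671512/8719675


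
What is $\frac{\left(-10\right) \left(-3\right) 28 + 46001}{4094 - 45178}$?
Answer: $- \frac{46841}{41084} \approx -1.1401$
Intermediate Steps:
$\frac{\left(-10\right) \left(-3\right) 28 + 46001}{4094 - 45178} = \frac{30 \cdot 28 + 46001}{-41084} = \left(840 + 46001\right) \left(- \frac{1}{41084}\right) = 46841 \left(- \frac{1}{41084}\right) = - \frac{46841}{41084}$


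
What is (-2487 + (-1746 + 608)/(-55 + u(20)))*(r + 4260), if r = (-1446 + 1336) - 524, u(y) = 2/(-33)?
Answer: -16249284450/1817 ≈ -8.9429e+6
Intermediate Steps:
u(y) = -2/33 (u(y) = 2*(-1/33) = -2/33)
r = -634 (r = -110 - 524 = -634)
(-2487 + (-1746 + 608)/(-55 + u(20)))*(r + 4260) = (-2487 + (-1746 + 608)/(-55 - 2/33))*(-634 + 4260) = (-2487 - 1138/(-1817/33))*3626 = (-2487 - 1138*(-33/1817))*3626 = (-2487 + 37554/1817)*3626 = -4481325/1817*3626 = -16249284450/1817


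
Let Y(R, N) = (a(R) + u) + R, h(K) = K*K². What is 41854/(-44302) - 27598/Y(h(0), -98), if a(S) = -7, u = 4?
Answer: 35956501/3909 ≈ 9198.4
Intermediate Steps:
h(K) = K³
Y(R, N) = -3 + R (Y(R, N) = (-7 + 4) + R = -3 + R)
41854/(-44302) - 27598/Y(h(0), -98) = 41854/(-44302) - 27598/(-3 + 0³) = 41854*(-1/44302) - 27598/(-3 + 0) = -1231/1303 - 27598/(-3) = -1231/1303 - 27598*(-⅓) = -1231/1303 + 27598/3 = 35956501/3909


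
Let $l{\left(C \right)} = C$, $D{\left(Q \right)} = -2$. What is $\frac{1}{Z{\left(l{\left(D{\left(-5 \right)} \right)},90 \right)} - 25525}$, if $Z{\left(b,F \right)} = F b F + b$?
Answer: $- \frac{1}{41727} \approx -2.3965 \cdot 10^{-5}$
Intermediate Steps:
$Z{\left(b,F \right)} = b + b F^{2}$ ($Z{\left(b,F \right)} = b F^{2} + b = b + b F^{2}$)
$\frac{1}{Z{\left(l{\left(D{\left(-5 \right)} \right)},90 \right)} - 25525} = \frac{1}{- 2 \left(1 + 90^{2}\right) - 25525} = \frac{1}{- 2 \left(1 + 8100\right) - 25525} = \frac{1}{\left(-2\right) 8101 - 25525} = \frac{1}{-16202 - 25525} = \frac{1}{-41727} = - \frac{1}{41727}$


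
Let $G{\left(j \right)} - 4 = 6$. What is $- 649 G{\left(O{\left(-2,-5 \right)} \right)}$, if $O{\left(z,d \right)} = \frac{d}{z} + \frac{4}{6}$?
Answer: $-6490$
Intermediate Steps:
$O{\left(z,d \right)} = \frac{2}{3} + \frac{d}{z}$ ($O{\left(z,d \right)} = \frac{d}{z} + 4 \cdot \frac{1}{6} = \frac{d}{z} + \frac{2}{3} = \frac{2}{3} + \frac{d}{z}$)
$G{\left(j \right)} = 10$ ($G{\left(j \right)} = 4 + 6 = 10$)
$- 649 G{\left(O{\left(-2,-5 \right)} \right)} = \left(-649\right) 10 = -6490$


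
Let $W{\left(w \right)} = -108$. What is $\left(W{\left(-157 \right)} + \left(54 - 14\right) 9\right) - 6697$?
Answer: $-6445$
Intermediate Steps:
$\left(W{\left(-157 \right)} + \left(54 - 14\right) 9\right) - 6697 = \left(-108 + \left(54 - 14\right) 9\right) - 6697 = \left(-108 + 40 \cdot 9\right) - 6697 = \left(-108 + 360\right) - 6697 = 252 - 6697 = -6445$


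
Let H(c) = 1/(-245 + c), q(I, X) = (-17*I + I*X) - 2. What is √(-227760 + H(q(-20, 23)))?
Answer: I*√30676767007/367 ≈ 477.24*I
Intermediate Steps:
q(I, X) = -2 - 17*I + I*X
√(-227760 + H(q(-20, 23))) = √(-227760 + 1/(-245 + (-2 - 17*(-20) - 20*23))) = √(-227760 + 1/(-245 + (-2 + 340 - 460))) = √(-227760 + 1/(-245 - 122)) = √(-227760 + 1/(-367)) = √(-227760 - 1/367) = √(-83587921/367) = I*√30676767007/367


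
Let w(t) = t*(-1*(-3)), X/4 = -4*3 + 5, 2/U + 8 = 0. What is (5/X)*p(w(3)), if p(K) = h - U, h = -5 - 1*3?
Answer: 155/112 ≈ 1.3839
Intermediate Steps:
U = -1/4 (U = 2/(-8 + 0) = 2/(-8) = 2*(-1/8) = -1/4 ≈ -0.25000)
X = -28 (X = 4*(-4*3 + 5) = 4*(-12 + 5) = 4*(-7) = -28)
w(t) = 3*t (w(t) = t*3 = 3*t)
h = -8 (h = -5 - 3 = -8)
p(K) = -31/4 (p(K) = -8 - 1*(-1/4) = -8 + 1/4 = -31/4)
(5/X)*p(w(3)) = (5/(-28))*(-31/4) = (5*(-1/28))*(-31/4) = -5/28*(-31/4) = 155/112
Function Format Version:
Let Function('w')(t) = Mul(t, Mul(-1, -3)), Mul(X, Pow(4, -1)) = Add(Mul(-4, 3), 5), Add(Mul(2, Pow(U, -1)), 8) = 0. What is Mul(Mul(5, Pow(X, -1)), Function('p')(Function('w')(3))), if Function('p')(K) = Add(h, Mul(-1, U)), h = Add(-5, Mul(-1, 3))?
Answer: Rational(155, 112) ≈ 1.3839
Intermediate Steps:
U = Rational(-1, 4) (U = Mul(2, Pow(Add(-8, 0), -1)) = Mul(2, Pow(-8, -1)) = Mul(2, Rational(-1, 8)) = Rational(-1, 4) ≈ -0.25000)
X = -28 (X = Mul(4, Add(Mul(-4, 3), 5)) = Mul(4, Add(-12, 5)) = Mul(4, -7) = -28)
Function('w')(t) = Mul(3, t) (Function('w')(t) = Mul(t, 3) = Mul(3, t))
h = -8 (h = Add(-5, -3) = -8)
Function('p')(K) = Rational(-31, 4) (Function('p')(K) = Add(-8, Mul(-1, Rational(-1, 4))) = Add(-8, Rational(1, 4)) = Rational(-31, 4))
Mul(Mul(5, Pow(X, -1)), Function('p')(Function('w')(3))) = Mul(Mul(5, Pow(-28, -1)), Rational(-31, 4)) = Mul(Mul(5, Rational(-1, 28)), Rational(-31, 4)) = Mul(Rational(-5, 28), Rational(-31, 4)) = Rational(155, 112)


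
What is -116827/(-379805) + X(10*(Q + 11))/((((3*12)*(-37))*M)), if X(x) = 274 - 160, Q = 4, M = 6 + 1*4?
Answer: 1362917/4557660 ≈ 0.29904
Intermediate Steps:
M = 10 (M = 6 + 4 = 10)
X(x) = 114
-116827/(-379805) + X(10*(Q + 11))/((((3*12)*(-37))*M)) = -116827/(-379805) + 114/((((3*12)*(-37))*10)) = -116827*(-1/379805) + 114/(((36*(-37))*10)) = 116827/379805 + 114/((-1332*10)) = 116827/379805 + 114/(-13320) = 116827/379805 + 114*(-1/13320) = 116827/379805 - 19/2220 = 1362917/4557660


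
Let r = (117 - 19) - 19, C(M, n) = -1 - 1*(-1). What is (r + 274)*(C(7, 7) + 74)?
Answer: 26122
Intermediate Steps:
C(M, n) = 0 (C(M, n) = -1 + 1 = 0)
r = 79 (r = 98 - 19 = 79)
(r + 274)*(C(7, 7) + 74) = (79 + 274)*(0 + 74) = 353*74 = 26122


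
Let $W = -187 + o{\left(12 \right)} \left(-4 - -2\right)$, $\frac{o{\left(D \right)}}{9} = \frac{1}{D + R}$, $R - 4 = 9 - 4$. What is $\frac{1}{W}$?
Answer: $- \frac{7}{1315} \approx -0.0053232$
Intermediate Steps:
$R = 9$ ($R = 4 + \left(9 - 4\right) = 4 + 5 = 9$)
$o{\left(D \right)} = \frac{9}{9 + D}$ ($o{\left(D \right)} = \frac{9}{D + 9} = \frac{9}{9 + D}$)
$W = - \frac{1315}{7}$ ($W = -187 + \frac{9}{9 + 12} \left(-4 - -2\right) = -187 + \frac{9}{21} \left(-4 + 2\right) = -187 + 9 \cdot \frac{1}{21} \left(-2\right) = -187 + \frac{3}{7} \left(-2\right) = -187 - \frac{6}{7} = - \frac{1315}{7} \approx -187.86$)
$\frac{1}{W} = \frac{1}{- \frac{1315}{7}} = - \frac{7}{1315}$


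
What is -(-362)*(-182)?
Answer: -65884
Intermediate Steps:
-(-362)*(-182) = -1*65884 = -65884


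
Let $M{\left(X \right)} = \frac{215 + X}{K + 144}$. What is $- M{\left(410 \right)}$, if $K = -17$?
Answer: $- \frac{625}{127} \approx -4.9213$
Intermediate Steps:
$M{\left(X \right)} = \frac{215}{127} + \frac{X}{127}$ ($M{\left(X \right)} = \frac{215 + X}{-17 + 144} = \frac{215 + X}{127} = \left(215 + X\right) \frac{1}{127} = \frac{215}{127} + \frac{X}{127}$)
$- M{\left(410 \right)} = - (\frac{215}{127} + \frac{1}{127} \cdot 410) = - (\frac{215}{127} + \frac{410}{127}) = \left(-1\right) \frac{625}{127} = - \frac{625}{127}$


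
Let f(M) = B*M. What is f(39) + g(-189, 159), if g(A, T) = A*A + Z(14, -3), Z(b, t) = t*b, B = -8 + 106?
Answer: 39501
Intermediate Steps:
B = 98
Z(b, t) = b*t
f(M) = 98*M
g(A, T) = -42 + A² (g(A, T) = A*A + 14*(-3) = A² - 42 = -42 + A²)
f(39) + g(-189, 159) = 98*39 + (-42 + (-189)²) = 3822 + (-42 + 35721) = 3822 + 35679 = 39501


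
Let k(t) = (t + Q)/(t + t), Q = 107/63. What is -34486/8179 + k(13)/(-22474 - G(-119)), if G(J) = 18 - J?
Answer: -638629639651/151462067211 ≈ -4.2164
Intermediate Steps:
Q = 107/63 (Q = 107*(1/63) = 107/63 ≈ 1.6984)
k(t) = (107/63 + t)/(2*t) (k(t) = (t + 107/63)/(t + t) = (107/63 + t)/((2*t)) = (107/63 + t)*(1/(2*t)) = (107/63 + t)/(2*t))
-34486/8179 + k(13)/(-22474 - G(-119)) = -34486/8179 + ((1/126)*(107 + 63*13)/13)/(-22474 - (18 - 1*(-119))) = -34486*1/8179 + ((1/126)*(1/13)*(107 + 819))/(-22474 - (18 + 119)) = -34486/8179 + ((1/126)*(1/13)*926)/(-22474 - 1*137) = -34486/8179 + 463/(819*(-22474 - 137)) = -34486/8179 + (463/819)/(-22611) = -34486/8179 + (463/819)*(-1/22611) = -34486/8179 - 463/18518409 = -638629639651/151462067211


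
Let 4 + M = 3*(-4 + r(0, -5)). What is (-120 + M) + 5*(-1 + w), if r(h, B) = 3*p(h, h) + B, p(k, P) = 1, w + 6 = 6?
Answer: -147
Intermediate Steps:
w = 0 (w = -6 + 6 = 0)
r(h, B) = 3 + B (r(h, B) = 3*1 + B = 3 + B)
M = -22 (M = -4 + 3*(-4 + (3 - 5)) = -4 + 3*(-4 - 2) = -4 + 3*(-6) = -4 - 18 = -22)
(-120 + M) + 5*(-1 + w) = (-120 - 22) + 5*(-1 + 0) = -142 + 5*(-1) = -142 - 5 = -147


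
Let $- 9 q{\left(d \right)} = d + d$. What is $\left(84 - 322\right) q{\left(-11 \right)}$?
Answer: $- \frac{5236}{9} \approx -581.78$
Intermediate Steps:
$q{\left(d \right)} = - \frac{2 d}{9}$ ($q{\left(d \right)} = - \frac{d + d}{9} = - \frac{2 d}{9}$)
$\left(84 - 322\right) q{\left(-11 \right)} = \left(84 - 322\right) \left(\left(- \frac{2}{9}\right) \left(-11\right)\right) = \left(-238\right) \frac{22}{9} = - \frac{5236}{9}$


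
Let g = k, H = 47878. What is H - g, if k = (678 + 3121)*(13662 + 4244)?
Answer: -67977016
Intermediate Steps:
k = 68024894 (k = 3799*17906 = 68024894)
g = 68024894
H - g = 47878 - 1*68024894 = 47878 - 68024894 = -67977016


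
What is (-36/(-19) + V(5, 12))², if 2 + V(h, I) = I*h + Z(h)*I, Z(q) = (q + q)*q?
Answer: 157201444/361 ≈ 4.3546e+5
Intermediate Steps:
Z(q) = 2*q² (Z(q) = (2*q)*q = 2*q²)
V(h, I) = -2 + I*h + 2*I*h² (V(h, I) = -2 + (I*h + (2*h²)*I) = -2 + (I*h + 2*I*h²) = -2 + I*h + 2*I*h²)
(-36/(-19) + V(5, 12))² = (-36/(-19) + (-2 + 12*5 + 2*12*5²))² = (-36*(-1/19) + (-2 + 60 + 2*12*25))² = (36/19 + (-2 + 60 + 600))² = (36/19 + 658)² = (12538/19)² = 157201444/361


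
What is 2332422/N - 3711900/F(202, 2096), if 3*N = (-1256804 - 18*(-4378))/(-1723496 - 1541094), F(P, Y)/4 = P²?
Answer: 2912790711844518/150209725 ≈ 1.9391e+7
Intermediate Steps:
F(P, Y) = 4*P²
N = 117800/979377 (N = ((-1256804 - 18*(-4378))/(-1723496 - 1541094))/3 = ((-1256804 + 78804)/(-3264590))/3 = (-1178000*(-1/3264590))/3 = (⅓)*(117800/326459) = 117800/979377 ≈ 0.12028)
2332422/N - 3711900/F(202, 2096) = 2332422/(117800/979377) - 3711900/(4*202²) = 2332422*(979377/117800) - 3711900/(4*40804) = 1142160230547/58900 - 3711900/163216 = 1142160230547/58900 - 3711900*1/163216 = 1142160230547/58900 - 927975/40804 = 2912790711844518/150209725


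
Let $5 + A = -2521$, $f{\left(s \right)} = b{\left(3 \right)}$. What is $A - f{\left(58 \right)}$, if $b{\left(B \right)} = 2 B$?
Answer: $-2532$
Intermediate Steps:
$f{\left(s \right)} = 6$ ($f{\left(s \right)} = 2 \cdot 3 = 6$)
$A = -2526$ ($A = -5 - 2521 = -2526$)
$A - f{\left(58 \right)} = -2526 - 6 = -2532$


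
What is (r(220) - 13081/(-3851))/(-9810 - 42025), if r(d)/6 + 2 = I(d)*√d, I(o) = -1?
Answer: 4733/28516655 + 12*√55/51835 ≈ 0.0018829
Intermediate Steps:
r(d) = -12 - 6*√d (r(d) = -12 + 6*(-√d) = -12 - 6*√d)
(r(220) - 13081/(-3851))/(-9810 - 42025) = ((-12 - 12*√55) - 13081/(-3851))/(-9810 - 42025) = ((-12 - 12*√55) - 13081*(-1/3851))/(-51835) = ((-12 - 12*√55) + 13081/3851)*(-1/51835) = (-33131/3851 - 12*√55)*(-1/51835) = 4733/28516655 + 12*√55/51835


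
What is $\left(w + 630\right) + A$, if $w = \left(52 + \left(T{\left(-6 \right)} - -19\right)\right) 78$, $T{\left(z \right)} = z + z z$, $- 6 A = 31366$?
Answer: $\frac{9841}{3} \approx 3280.3$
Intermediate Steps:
$A = - \frac{15683}{3}$ ($A = \left(- \frac{1}{6}\right) 31366 = - \frac{15683}{3} \approx -5227.7$)
$T{\left(z \right)} = z + z^{2}$
$w = 7878$ ($w = \left(52 - \left(-19 + 6 \left(1 - 6\right)\right)\right) 78 = \left(52 + \left(\left(-6\right) \left(-5\right) + 19\right)\right) 78 = \left(52 + \left(30 + 19\right)\right) 78 = \left(52 + 49\right) 78 = 101 \cdot 78 = 7878$)
$\left(w + 630\right) + A = \left(7878 + 630\right) - \frac{15683}{3} = 8508 - \frac{15683}{3} = \frac{9841}{3}$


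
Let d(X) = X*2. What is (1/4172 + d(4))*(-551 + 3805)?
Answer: 54304379/2086 ≈ 26033.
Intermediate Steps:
d(X) = 2*X
(1/4172 + d(4))*(-551 + 3805) = (1/4172 + 2*4)*(-551 + 3805) = (1/4172 + 8)*3254 = (33377/4172)*3254 = 54304379/2086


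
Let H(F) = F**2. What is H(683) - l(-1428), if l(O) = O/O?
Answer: 466488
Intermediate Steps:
l(O) = 1
H(683) - l(-1428) = 683**2 - 1*1 = 466489 - 1 = 466488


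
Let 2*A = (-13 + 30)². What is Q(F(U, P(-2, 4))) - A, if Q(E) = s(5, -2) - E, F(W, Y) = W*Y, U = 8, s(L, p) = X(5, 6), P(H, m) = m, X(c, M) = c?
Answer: -343/2 ≈ -171.50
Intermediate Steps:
s(L, p) = 5
A = 289/2 (A = (-13 + 30)²/2 = (½)*17² = (½)*289 = 289/2 ≈ 144.50)
Q(E) = 5 - E
Q(F(U, P(-2, 4))) - A = (5 - 8*4) - 1*289/2 = (5 - 1*32) - 289/2 = (5 - 32) - 289/2 = -27 - 289/2 = -343/2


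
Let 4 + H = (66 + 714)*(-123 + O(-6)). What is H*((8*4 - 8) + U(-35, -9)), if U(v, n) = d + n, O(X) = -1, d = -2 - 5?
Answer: -773792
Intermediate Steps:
d = -7
H = -96724 (H = -4 + (66 + 714)*(-123 - 1) = -4 + 780*(-124) = -4 - 96720 = -96724)
U(v, n) = -7 + n
H*((8*4 - 8) + U(-35, -9)) = -96724*((8*4 - 8) + (-7 - 9)) = -96724*((32 - 8) - 16) = -96724*(24 - 16) = -96724*8 = -773792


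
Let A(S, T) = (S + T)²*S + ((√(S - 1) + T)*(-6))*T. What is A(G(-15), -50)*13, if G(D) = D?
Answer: -1018875 + 15600*I ≈ -1.0189e+6 + 15600.0*I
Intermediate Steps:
A(S, T) = S*(S + T)² + T*(-6*T - 6*√(-1 + S)) (A(S, T) = S*(S + T)² + ((√(-1 + S) + T)*(-6))*T = S*(S + T)² + ((T + √(-1 + S))*(-6))*T = S*(S + T)² + (-6*T - 6*√(-1 + S))*T = S*(S + T)² + T*(-6*T - 6*√(-1 + S)))
A(G(-15), -50)*13 = (-6*(-50)² - 15*(-15 - 50)² - 6*(-50)*√(-1 - 15))*13 = (-6*2500 - 15*(-65)² - 6*(-50)*√(-16))*13 = (-15000 - 15*4225 - 6*(-50)*4*I)*13 = (-15000 - 63375 + 1200*I)*13 = (-78375 + 1200*I)*13 = -1018875 + 15600*I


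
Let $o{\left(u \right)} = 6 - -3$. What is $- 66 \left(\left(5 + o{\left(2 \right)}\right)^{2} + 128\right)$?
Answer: $-21384$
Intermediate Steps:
$o{\left(u \right)} = 9$ ($o{\left(u \right)} = 6 + 3 = 9$)
$- 66 \left(\left(5 + o{\left(2 \right)}\right)^{2} + 128\right) = - 66 \left(\left(5 + 9\right)^{2} + 128\right) = - 66 \left(14^{2} + 128\right) = - 66 \left(196 + 128\right) = \left(-66\right) 324 = -21384$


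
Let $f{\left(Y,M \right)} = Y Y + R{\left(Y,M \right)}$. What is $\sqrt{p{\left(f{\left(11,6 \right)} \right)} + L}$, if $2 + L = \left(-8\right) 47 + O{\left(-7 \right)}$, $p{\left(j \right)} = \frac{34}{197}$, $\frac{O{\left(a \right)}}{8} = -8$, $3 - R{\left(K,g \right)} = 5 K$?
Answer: $\frac{32 i \sqrt{16745}}{197} \approx 21.02 i$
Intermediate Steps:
$R{\left(K,g \right)} = 3 - 5 K$
$O{\left(a \right)} = -64$ ($O{\left(a \right)} = 8 \left(-8\right) = -64$)
$f{\left(Y,M \right)} = 3 + Y^{2} - 5 Y$ ($f{\left(Y,M \right)} = Y Y - \left(-3 + 5 Y\right) = Y^{2} - \left(-3 + 5 Y\right) = 3 + Y^{2} - 5 Y$)
$p{\left(j \right)} = \frac{34}{197}$ ($p{\left(j \right)} = 34 \cdot \frac{1}{197} = \frac{34}{197}$)
$L = -442$ ($L = -2 - 440 = -442$)
$\sqrt{p{\left(f{\left(11,6 \right)} \right)} + L} = \sqrt{\frac{34}{197} - 442} = \sqrt{- \frac{87040}{197}} = \frac{32 i \sqrt{16745}}{197}$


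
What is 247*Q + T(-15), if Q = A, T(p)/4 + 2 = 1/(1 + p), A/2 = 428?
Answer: 1479966/7 ≈ 2.1142e+5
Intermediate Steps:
A = 856 (A = 2*428 = 856)
T(p) = -8 + 4/(1 + p)
Q = 856
247*Q + T(-15) = 247*856 + 4*(-1 - 2*(-15))/(1 - 15) = 211432 + 4*(-1 + 30)/(-14) = 211432 + 4*(-1/14)*29 = 211432 - 58/7 = 1479966/7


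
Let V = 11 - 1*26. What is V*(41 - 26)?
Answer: -225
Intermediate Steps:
V = -15 (V = 11 - 26 = -15)
V*(41 - 26) = -15*(41 - 26) = -15*15 = -225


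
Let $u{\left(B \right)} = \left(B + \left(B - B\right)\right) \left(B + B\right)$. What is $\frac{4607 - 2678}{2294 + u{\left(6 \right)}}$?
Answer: $\frac{1929}{2366} \approx 0.8153$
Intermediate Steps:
$u{\left(B \right)} = 2 B^{2}$ ($u{\left(B \right)} = \left(B + 0\right) 2 B = B 2 B = 2 B^{2}$)
$\frac{4607 - 2678}{2294 + u{\left(6 \right)}} = \frac{4607 - 2678}{2294 + 2 \cdot 6^{2}} = \frac{1929}{2294 + 2 \cdot 36} = \frac{1929}{2294 + 72} = \frac{1929}{2366}$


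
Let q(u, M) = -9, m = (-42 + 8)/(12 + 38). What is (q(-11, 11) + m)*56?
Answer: -13552/25 ≈ -542.08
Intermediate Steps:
m = -17/25 (m = -34/50 = -34*1/50 = -17/25 ≈ -0.68000)
(q(-11, 11) + m)*56 = (-9 - 17/25)*56 = -242/25*56 = -13552/25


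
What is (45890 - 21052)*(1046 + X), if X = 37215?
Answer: 950326718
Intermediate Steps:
(45890 - 21052)*(1046 + X) = (45890 - 21052)*(1046 + 37215) = 24838*38261 = 950326718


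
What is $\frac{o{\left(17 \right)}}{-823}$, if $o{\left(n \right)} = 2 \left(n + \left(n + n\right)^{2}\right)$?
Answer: $- \frac{2346}{823} \approx -2.8505$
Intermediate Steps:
$o{\left(n \right)} = 2 n + 8 n^{2}$ ($o{\left(n \right)} = 2 \left(n + \left(2 n\right)^{2}\right) = 2 \left(n + 4 n^{2}\right) = 2 n + 8 n^{2}$)
$\frac{o{\left(17 \right)}}{-823} = \frac{2 \cdot 17 \left(1 + 4 \cdot 17\right)}{-823} = 2 \cdot 17 \left(1 + 68\right) \left(- \frac{1}{823}\right) = 2 \cdot 17 \cdot 69 \left(- \frac{1}{823}\right) = 2346 \left(- \frac{1}{823}\right) = - \frac{2346}{823}$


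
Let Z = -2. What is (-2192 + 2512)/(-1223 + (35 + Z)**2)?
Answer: -160/67 ≈ -2.3881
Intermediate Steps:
(-2192 + 2512)/(-1223 + (35 + Z)**2) = (-2192 + 2512)/(-1223 + (35 - 2)**2) = 320/(-1223 + 33**2) = 320/(-1223 + 1089) = 320/(-134) = 320*(-1/134) = -160/67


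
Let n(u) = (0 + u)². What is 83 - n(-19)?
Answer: -278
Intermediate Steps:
n(u) = u²
83 - n(-19) = 83 - 1*(-19)² = 83 - 1*361 = 83 - 361 = -278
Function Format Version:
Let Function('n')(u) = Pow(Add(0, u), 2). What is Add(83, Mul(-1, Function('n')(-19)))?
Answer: -278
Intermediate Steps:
Function('n')(u) = Pow(u, 2)
Add(83, Mul(-1, Function('n')(-19))) = Add(83, Mul(-1, Pow(-19, 2))) = Add(83, Mul(-1, 361)) = Add(83, -361) = -278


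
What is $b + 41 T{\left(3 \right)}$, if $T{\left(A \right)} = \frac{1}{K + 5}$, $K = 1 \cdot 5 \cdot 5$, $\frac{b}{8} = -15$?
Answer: $- \frac{3559}{30} \approx -118.63$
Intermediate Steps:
$b = -120$ ($b = 8 \left(-15\right) = -120$)
$K = 25$ ($K = 5 \cdot 5 = 25$)
$T{\left(A \right)} = \frac{1}{30}$ ($T{\left(A \right)} = \frac{1}{25 + 5} = \frac{1}{30}$)
$b + 41 T{\left(3 \right)} = -120 + 41 \cdot \frac{1}{30} = -120 + \frac{41}{30} = - \frac{3559}{30}$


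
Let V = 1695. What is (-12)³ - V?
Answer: -3423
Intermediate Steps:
(-12)³ - V = (-12)³ - 1*1695 = -1728 - 1695 = -3423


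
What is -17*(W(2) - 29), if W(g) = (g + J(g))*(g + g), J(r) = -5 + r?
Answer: 561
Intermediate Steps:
W(g) = 2*g*(-5 + 2*g) (W(g) = (g + (-5 + g))*(g + g) = (-5 + 2*g)*(2*g) = 2*g*(-5 + 2*g))
-17*(W(2) - 29) = -17*(2*2*(-5 + 2*2) - 29) = -17*(2*2*(-5 + 4) - 29) = -17*(2*2*(-1) - 29) = -17*(-4 - 29) = -17*(-33) = 561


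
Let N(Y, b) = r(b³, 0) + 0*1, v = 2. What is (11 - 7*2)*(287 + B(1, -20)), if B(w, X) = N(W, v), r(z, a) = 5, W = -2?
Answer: -876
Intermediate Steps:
N(Y, b) = 5 (N(Y, b) = 5 + 0*1 = 5 + 0 = 5)
B(w, X) = 5
(11 - 7*2)*(287 + B(1, -20)) = (11 - 7*2)*(287 + 5) = (11 - 14)*292 = -3*292 = -876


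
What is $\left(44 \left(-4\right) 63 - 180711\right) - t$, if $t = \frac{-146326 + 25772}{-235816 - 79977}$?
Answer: $- \frac{60568902161}{315793} \approx -1.918 \cdot 10^{5}$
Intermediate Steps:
$t = \frac{120554}{315793}$ ($t = - \frac{120554}{-315793} = \left(-120554\right) \left(- \frac{1}{315793}\right) = \frac{120554}{315793} \approx 0.38175$)
$\left(44 \left(-4\right) 63 - 180711\right) - t = \left(44 \left(-4\right) 63 - 180711\right) - \frac{120554}{315793} = \left(\left(-176\right) 63 - 180711\right) - \frac{120554}{315793} = \left(-11088 - 180711\right) - \frac{120554}{315793} = -191799 - \frac{120554}{315793} = - \frac{60568902161}{315793}$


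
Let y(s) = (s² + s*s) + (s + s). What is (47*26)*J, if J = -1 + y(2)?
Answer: 13442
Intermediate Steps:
y(s) = 2*s + 2*s² (y(s) = (s² + s²) + 2*s = 2*s² + 2*s = 2*s + 2*s²)
J = 11 (J = -1 + 2*2*(1 + 2) = -1 + 2*2*3 = -1 + 12 = 11)
(47*26)*J = (47*26)*11 = 1222*11 = 13442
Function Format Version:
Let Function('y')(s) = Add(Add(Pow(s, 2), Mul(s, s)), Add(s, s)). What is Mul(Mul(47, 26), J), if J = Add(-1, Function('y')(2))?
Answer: 13442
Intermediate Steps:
Function('y')(s) = Add(Mul(2, s), Mul(2, Pow(s, 2))) (Function('y')(s) = Add(Add(Pow(s, 2), Pow(s, 2)), Mul(2, s)) = Add(Mul(2, Pow(s, 2)), Mul(2, s)) = Add(Mul(2, s), Mul(2, Pow(s, 2))))
J = 11 (J = Add(-1, Mul(2, 2, Add(1, 2))) = Add(-1, Mul(2, 2, 3)) = Add(-1, 12) = 11)
Mul(Mul(47, 26), J) = Mul(Mul(47, 26), 11) = Mul(1222, 11) = 13442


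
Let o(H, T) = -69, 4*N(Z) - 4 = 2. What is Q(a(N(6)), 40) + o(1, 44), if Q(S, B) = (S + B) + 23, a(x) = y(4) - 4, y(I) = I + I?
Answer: -2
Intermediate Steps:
N(Z) = 3/2 (N(Z) = 1 + (¼)*2 = 1 + ½ = 3/2)
y(I) = 2*I
a(x) = 4 (a(x) = 2*4 - 4 = 8 - 4 = 4)
Q(S, B) = 23 + B + S (Q(S, B) = (B + S) + 23 = 23 + B + S)
Q(a(N(6)), 40) + o(1, 44) = (23 + 40 + 4) - 69 = 67 - 69 = -2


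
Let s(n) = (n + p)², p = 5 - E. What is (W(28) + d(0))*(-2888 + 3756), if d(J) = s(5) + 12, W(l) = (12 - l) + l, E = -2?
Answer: 145824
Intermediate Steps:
p = 7 (p = 5 - 1*(-2) = 5 + 2 = 7)
s(n) = (7 + n)² (s(n) = (n + 7)² = (7 + n)²)
W(l) = 12
d(J) = 156 (d(J) = (7 + 5)² + 12 = 12² + 12 = 144 + 12 = 156)
(W(28) + d(0))*(-2888 + 3756) = (12 + 156)*(-2888 + 3756) = 168*868 = 145824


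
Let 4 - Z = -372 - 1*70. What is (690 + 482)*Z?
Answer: 522712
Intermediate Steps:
Z = 446 (Z = 4 - (-372 - 1*70) = 4 - (-372 - 70) = 4 - 1*(-442) = 4 + 442 = 446)
(690 + 482)*Z = (690 + 482)*446 = 1172*446 = 522712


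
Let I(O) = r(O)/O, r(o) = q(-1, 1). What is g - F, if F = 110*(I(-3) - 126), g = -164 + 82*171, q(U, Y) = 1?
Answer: 83264/3 ≈ 27755.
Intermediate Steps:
r(o) = 1
g = 13858 (g = -164 + 14022 = 13858)
I(O) = 1/O
F = -41690/3 (F = 110*(1/(-3) - 126) = 110*(-1/3 - 126) = 110*(-379/3) = -41690/3 ≈ -13897.)
g - F = 13858 - 1*(-41690/3) = 13858 + 41690/3 = 83264/3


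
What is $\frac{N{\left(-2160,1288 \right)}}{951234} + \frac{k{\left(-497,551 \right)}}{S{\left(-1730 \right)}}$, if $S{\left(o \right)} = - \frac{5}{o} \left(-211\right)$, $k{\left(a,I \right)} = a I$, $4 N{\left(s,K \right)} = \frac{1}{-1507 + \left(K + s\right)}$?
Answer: $\frac{857681188157193917}{1909959918984} \approx 4.4906 \cdot 10^{5}$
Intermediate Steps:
$N{\left(s,K \right)} = \frac{1}{4 \left(-1507 + K + s\right)}$ ($N{\left(s,K \right)} = \frac{1}{4 \left(-1507 + \left(K + s\right)\right)} = \frac{1}{4 \left(-1507 + K + s\right)}$)
$k{\left(a,I \right)} = I a$
$S{\left(o \right)} = \frac{1055}{o}$
$\frac{N{\left(-2160,1288 \right)}}{951234} + \frac{k{\left(-497,551 \right)}}{S{\left(-1730 \right)}} = \frac{\frac{1}{4} \frac{1}{-1507 + 1288 - 2160}}{951234} + \frac{551 \left(-497\right)}{1055 \frac{1}{-1730}} = \frac{1}{4 \left(-2379\right)} \frac{1}{951234} - \frac{273847}{1055 \left(- \frac{1}{1730}\right)} = \frac{1}{4} \left(- \frac{1}{2379}\right) \frac{1}{951234} - \frac{273847}{- \frac{211}{346}} = \left(- \frac{1}{9516}\right) \frac{1}{951234} - - \frac{94751062}{211} = - \frac{1}{9051942744} + \frac{94751062}{211} = \frac{857681188157193917}{1909959918984}$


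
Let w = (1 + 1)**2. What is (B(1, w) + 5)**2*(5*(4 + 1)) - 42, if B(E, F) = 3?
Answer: 1558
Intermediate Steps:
w = 4 (w = 2**2 = 4)
(B(1, w) + 5)**2*(5*(4 + 1)) - 42 = (3 + 5)**2*(5*(4 + 1)) - 42 = 8**2*(5*5) - 42 = 64*25 - 42 = 1600 - 42 = 1558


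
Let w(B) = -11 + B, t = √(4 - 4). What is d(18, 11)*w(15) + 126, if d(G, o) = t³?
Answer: 126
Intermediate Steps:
t = 0 (t = √0 = 0)
d(G, o) = 0 (d(G, o) = 0³ = 0)
d(18, 11)*w(15) + 126 = 0*(-11 + 15) + 126 = 0*4 + 126 = 0 + 126 = 126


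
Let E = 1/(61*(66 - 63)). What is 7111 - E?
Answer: 1301312/183 ≈ 7111.0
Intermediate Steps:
E = 1/183 (E = 1/(61*3) = 1/183 ≈ 0.0054645)
7111 - E = 7111 - 1*1/183 = 7111 - 1/183 = 1301312/183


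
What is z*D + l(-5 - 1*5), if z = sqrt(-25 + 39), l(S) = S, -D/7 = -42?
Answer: -10 + 294*sqrt(14) ≈ 1090.0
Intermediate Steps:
D = 294 (D = -7*(-42) = 294)
z = sqrt(14) ≈ 3.7417
z*D + l(-5 - 1*5) = sqrt(14)*294 + (-5 - 1*5) = 294*sqrt(14) + (-5 - 5) = 294*sqrt(14) - 10 = -10 + 294*sqrt(14)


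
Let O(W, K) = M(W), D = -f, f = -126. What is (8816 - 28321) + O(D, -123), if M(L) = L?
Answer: -19379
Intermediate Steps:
D = 126 (D = -1*(-126) = 126)
O(W, K) = W
(8816 - 28321) + O(D, -123) = (8816 - 28321) + 126 = -19505 + 126 = -19379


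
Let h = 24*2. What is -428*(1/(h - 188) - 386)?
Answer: 5782387/35 ≈ 1.6521e+5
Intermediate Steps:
h = 48
-428*(1/(h - 188) - 386) = -428*(1/(48 - 188) - 386) = -428*(1/(-140) - 386) = -428*(-1/140 - 386) = -428*(-54041/140) = 5782387/35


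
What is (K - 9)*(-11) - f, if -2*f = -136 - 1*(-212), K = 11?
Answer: 16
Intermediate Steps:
f = -38 (f = -(-136 - 1*(-212))/2 = -(-136 + 212)/2 = -½*76 = -38)
(K - 9)*(-11) - f = (11 - 9)*(-11) - 1*(-38) = 2*(-11) + 38 = -22 + 38 = 16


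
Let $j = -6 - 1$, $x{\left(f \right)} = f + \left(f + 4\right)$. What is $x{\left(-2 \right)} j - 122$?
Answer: $-122$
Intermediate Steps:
$x{\left(f \right)} = 4 + 2 f$ ($x{\left(f \right)} = f + \left(4 + f\right) = 4 + 2 f$)
$j = -7$ ($j = -6 - 1 = -7$)
$x{\left(-2 \right)} j - 122 = \left(4 + 2 \left(-2\right)\right) \left(-7\right) - 122 = \left(4 - 4\right) \left(-7\right) - 122 = 0 \left(-7\right) - 122 = 0 - 122 = -122$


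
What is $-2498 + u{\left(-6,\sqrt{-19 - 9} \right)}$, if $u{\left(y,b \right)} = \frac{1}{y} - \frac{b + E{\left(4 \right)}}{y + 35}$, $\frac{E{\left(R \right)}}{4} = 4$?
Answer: $- \frac{434777}{174} - \frac{2 i \sqrt{7}}{29} \approx -2498.7 - 0.18247 i$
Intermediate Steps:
$E{\left(R \right)} = 16$ ($E{\left(R \right)} = 4 \cdot 4 = 16$)
$u{\left(y,b \right)} = \frac{1}{y} - \frac{16 + b}{35 + y}$ ($u{\left(y,b \right)} = \frac{1}{y} - \frac{b + 16}{y + 35} = \frac{1}{y} - \frac{16 + b}{35 + y}$)
$-2498 + u{\left(-6,\sqrt{-19 - 9} \right)} = -2498 + \frac{35 - -90 - \sqrt{-19 - 9} \left(-6\right)}{\left(-6\right) \left(35 - 6\right)} = -2498 - \frac{35 + 90 - \sqrt{-28} \left(-6\right)}{6 \cdot 29} = -2498 - \frac{35 + 90 - 2 i \sqrt{7} \left(-6\right)}{174} = -2498 - \frac{35 + 90 + 12 i \sqrt{7}}{174} = -2498 - \frac{125 + 12 i \sqrt{7}}{174} = -2498 - \left(\frac{125}{174} + \frac{2 i \sqrt{7}}{29}\right) = - \frac{434777}{174} - \frac{2 i \sqrt{7}}{29}$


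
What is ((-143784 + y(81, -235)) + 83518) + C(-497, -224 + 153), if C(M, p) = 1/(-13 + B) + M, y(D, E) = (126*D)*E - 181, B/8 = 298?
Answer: -5831128333/2371 ≈ -2.4594e+6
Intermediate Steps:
B = 2384 (B = 8*298 = 2384)
y(D, E) = -181 + 126*D*E (y(D, E) = 126*D*E - 181 = -181 + 126*D*E)
C(M, p) = 1/2371 + M (C(M, p) = 1/(-13 + 2384) + M = 1/2371 + M)
((-143784 + y(81, -235)) + 83518) + C(-497, -224 + 153) = ((-143784 + (-181 + 126*81*(-235))) + 83518) + (1/2371 - 497) = ((-143784 + (-181 - 2398410)) + 83518) - 1178386/2371 = ((-143784 - 2398591) + 83518) - 1178386/2371 = (-2542375 + 83518) - 1178386/2371 = -2458857 - 1178386/2371 = -5831128333/2371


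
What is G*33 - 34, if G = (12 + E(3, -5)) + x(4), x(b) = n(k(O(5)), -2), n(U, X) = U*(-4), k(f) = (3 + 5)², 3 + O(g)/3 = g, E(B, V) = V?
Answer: -8251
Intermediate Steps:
O(g) = -9 + 3*g
k(f) = 64 (k(f) = 8² = 64)
n(U, X) = -4*U
x(b) = -256 (x(b) = -4*64 = -256)
G = -249 (G = (12 - 5) - 256 = 7 - 256 = -249)
G*33 - 34 = -249*33 - 34 = -8217 - 34 = -8251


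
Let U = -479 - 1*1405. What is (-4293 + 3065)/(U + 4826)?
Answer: -614/1471 ≈ -0.41740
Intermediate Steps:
U = -1884 (U = -479 - 1405 = -1884)
(-4293 + 3065)/(U + 4826) = (-4293 + 3065)/(-1884 + 4826) = -1228/2942 = -1228*1/2942 = -614/1471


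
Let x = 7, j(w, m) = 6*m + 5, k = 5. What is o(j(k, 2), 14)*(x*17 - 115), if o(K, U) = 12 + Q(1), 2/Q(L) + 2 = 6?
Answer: 50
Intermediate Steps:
Q(L) = ½ (Q(L) = 2/(-2 + 6) = 2/4 = 2*(¼) = ½)
j(w, m) = 5 + 6*m
o(K, U) = 25/2 (o(K, U) = 12 + ½ = 25/2)
o(j(k, 2), 14)*(x*17 - 115) = 25*(7*17 - 115)/2 = 25*(119 - 115)/2 = (25/2)*4 = 50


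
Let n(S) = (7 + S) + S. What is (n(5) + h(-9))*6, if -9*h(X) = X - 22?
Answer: 368/3 ≈ 122.67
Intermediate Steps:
h(X) = 22/9 - X/9 (h(X) = -(X - 22)/9 = -(-22 + X)/9 = 22/9 - X/9)
n(S) = 7 + 2*S
(n(5) + h(-9))*6 = ((7 + 2*5) + (22/9 - ⅑*(-9)))*6 = ((7 + 10) + (22/9 + 1))*6 = (17 + 31/9)*6 = (184/9)*6 = 368/3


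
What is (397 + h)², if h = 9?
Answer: 164836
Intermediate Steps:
(397 + h)² = (397 + 9)² = 406² = 164836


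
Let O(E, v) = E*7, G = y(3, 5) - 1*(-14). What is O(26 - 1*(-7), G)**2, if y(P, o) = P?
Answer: 53361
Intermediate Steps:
G = 17 (G = 3 - 1*(-14) = 3 + 14 = 17)
O(E, v) = 7*E
O(26 - 1*(-7), G)**2 = (7*(26 - 1*(-7)))**2 = (7*(26 + 7))**2 = (7*33)**2 = 231**2 = 53361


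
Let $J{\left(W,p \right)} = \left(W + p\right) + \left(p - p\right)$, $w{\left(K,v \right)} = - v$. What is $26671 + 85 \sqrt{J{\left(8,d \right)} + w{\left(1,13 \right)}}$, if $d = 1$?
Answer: $26671 + 170 i \approx 26671.0 + 170.0 i$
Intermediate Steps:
$J{\left(W,p \right)} = W + p$ ($J{\left(W,p \right)} = \left(W + p\right) + 0 = W + p$)
$26671 + 85 \sqrt{J{\left(8,d \right)} + w{\left(1,13 \right)}} = 26671 + 85 \sqrt{\left(8 + 1\right) - 13} = 26671 + 85 \sqrt{9 - 13} = 26671 + 85 \sqrt{-4} = 26671 + 85 \cdot 2 i = 26671 + 170 i$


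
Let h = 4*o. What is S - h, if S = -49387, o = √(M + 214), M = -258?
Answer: -49387 - 8*I*√11 ≈ -49387.0 - 26.533*I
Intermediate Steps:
o = 2*I*√11 (o = √(-258 + 214) = √(-44) = 2*I*√11 ≈ 6.6332*I)
h = 8*I*√11 (h = 4*(2*I*√11) = 8*I*√11 ≈ 26.533*I)
S - h = -49387 - 8*I*√11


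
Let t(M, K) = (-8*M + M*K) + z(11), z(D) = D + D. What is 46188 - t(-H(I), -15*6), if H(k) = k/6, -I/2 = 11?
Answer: 139576/3 ≈ 46525.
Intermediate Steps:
I = -22 (I = -2*11 = -22)
z(D) = 2*D
H(k) = k/6 (H(k) = k*(⅙) = k/6)
t(M, K) = 22 - 8*M + K*M (t(M, K) = (-8*M + M*K) + 2*11 = (-8*M + K*M) + 22 = 22 - 8*M + K*M)
46188 - t(-H(I), -15*6) = 46188 - (22 - (-8)*(⅙)*(-22) + (-15*6)*(-(-22)/6)) = 46188 - (22 - (-8)*(-11)/3 - (-90)*(-11)/3) = 46188 - (22 - 8*11/3 - 90*11/3) = 46188 - (22 - 88/3 - 330) = 46188 - 1*(-1012/3) = 46188 + 1012/3 = 139576/3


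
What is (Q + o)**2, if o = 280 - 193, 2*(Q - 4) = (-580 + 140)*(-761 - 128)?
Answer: 38287140241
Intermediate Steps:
Q = 195584 (Q = 4 + ((-580 + 140)*(-761 - 128))/2 = 4 + (-440*(-889))/2 = 4 + (1/2)*391160 = 4 + 195580 = 195584)
o = 87
(Q + o)**2 = (195584 + 87)**2 = 195671**2 = 38287140241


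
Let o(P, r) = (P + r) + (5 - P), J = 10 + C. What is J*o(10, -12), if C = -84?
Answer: 518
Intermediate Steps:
J = -74 (J = 10 - 84 = -74)
o(P, r) = 5 + r
J*o(10, -12) = -74*(5 - 12) = -74*(-7) = 518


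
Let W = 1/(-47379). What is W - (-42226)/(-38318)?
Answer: -58843058/53396133 ≈ -1.1020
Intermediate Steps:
W = -1/47379 ≈ -2.1106e-5
W - (-42226)/(-38318) = -1/47379 - (-42226)/(-38318) = -1/47379 - (-42226)*(-1)/38318 = -1/47379 - 1*21113/19159 = -1/47379 - 21113/19159 = -58843058/53396133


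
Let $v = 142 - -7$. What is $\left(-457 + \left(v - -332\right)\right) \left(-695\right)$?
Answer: $-16680$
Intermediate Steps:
$v = 149$ ($v = 142 + 7 = 149$)
$\left(-457 + \left(v - -332\right)\right) \left(-695\right) = \left(-457 + \left(149 - -332\right)\right) \left(-695\right) = \left(-457 + \left(149 + 332\right)\right) \left(-695\right) = \left(-457 + 481\right) \left(-695\right) = 24 \left(-695\right) = -16680$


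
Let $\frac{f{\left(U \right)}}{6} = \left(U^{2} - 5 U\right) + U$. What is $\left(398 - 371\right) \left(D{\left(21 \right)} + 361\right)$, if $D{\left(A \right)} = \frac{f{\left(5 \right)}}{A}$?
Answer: $\frac{68499}{7} \approx 9785.6$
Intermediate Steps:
$f{\left(U \right)} = - 24 U + 6 U^{2}$ ($f{\left(U \right)} = 6 \left(\left(U^{2} - 5 U\right) + U\right) = 6 \left(U^{2} - 4 U\right) = - 24 U + 6 U^{2}$)
$D{\left(A \right)} = \frac{30}{A}$ ($D{\left(A \right)} = \frac{6 \cdot 5 \left(-4 + 5\right)}{A} = \frac{6 \cdot 5 \cdot 1}{A} = \frac{30}{A}$)
$\left(398 - 371\right) \left(D{\left(21 \right)} + 361\right) = \left(398 - 371\right) \left(\frac{30}{21} + 361\right) = 27 \left(30 \cdot \frac{1}{21} + 361\right) = 27 \left(\frac{10}{7} + 361\right) = 27 \cdot \frac{2537}{7} = \frac{68499}{7}$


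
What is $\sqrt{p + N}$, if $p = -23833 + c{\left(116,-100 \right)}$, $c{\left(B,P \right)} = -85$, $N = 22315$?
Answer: $i \sqrt{1603} \approx 40.037 i$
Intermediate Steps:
$p = -23918$ ($p = -23833 - 85 = -23918$)
$\sqrt{p + N} = \sqrt{-23918 + 22315} = \sqrt{-1603} = i \sqrt{1603}$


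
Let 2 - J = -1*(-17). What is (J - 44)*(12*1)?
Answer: -708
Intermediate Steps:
J = -15 (J = 2 - (-1)*(-17) = 2 - 1*17 = 2 - 17 = -15)
(J - 44)*(12*1) = (-15 - 44)*(12*1) = -59*12 = -708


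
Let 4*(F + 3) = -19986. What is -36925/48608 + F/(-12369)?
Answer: -46897/131936 ≈ -0.35545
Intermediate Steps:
F = -9999/2 (F = -3 + (¼)*(-19986) = -3 - 9993/2 = -9999/2 ≈ -4999.5)
-36925/48608 + F/(-12369) = -36925/48608 - 9999/2/(-12369) = -36925*1/48608 - 9999/2*(-1/12369) = -5275/6944 + 3333/8246 = -46897/131936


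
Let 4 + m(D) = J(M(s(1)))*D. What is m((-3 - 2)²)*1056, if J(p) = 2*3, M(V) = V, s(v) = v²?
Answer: 154176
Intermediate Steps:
J(p) = 6
m(D) = -4 + 6*D
m((-3 - 2)²)*1056 = (-4 + 6*(-3 - 2)²)*1056 = (-4 + 6*(-5)²)*1056 = (-4 + 6*25)*1056 = (-4 + 150)*1056 = 146*1056 = 154176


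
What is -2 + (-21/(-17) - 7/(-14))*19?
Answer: 1053/34 ≈ 30.971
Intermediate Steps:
-2 + (-21/(-17) - 7/(-14))*19 = -2 + (-21*(-1/17) - 7*(-1/14))*19 = -2 + (21/17 + ½)*19 = -2 + (59/34)*19 = -2 + 1121/34 = 1053/34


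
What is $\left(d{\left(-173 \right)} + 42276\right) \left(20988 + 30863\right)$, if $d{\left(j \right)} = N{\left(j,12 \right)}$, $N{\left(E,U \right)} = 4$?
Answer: $2192260280$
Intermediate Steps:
$d{\left(j \right)} = 4$
$\left(d{\left(-173 \right)} + 42276\right) \left(20988 + 30863\right) = \left(4 + 42276\right) \left(20988 + 30863\right) = 42280 \cdot 51851 = 2192260280$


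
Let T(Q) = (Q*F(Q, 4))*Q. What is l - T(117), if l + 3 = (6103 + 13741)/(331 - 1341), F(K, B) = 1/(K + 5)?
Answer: -8308259/61610 ≈ -134.85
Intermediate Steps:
F(K, B) = 1/(5 + K)
T(Q) = Q²/(5 + Q) (T(Q) = (Q/(5 + Q))*Q = Q²/(5 + Q))
l = -11437/505 (l = -3 + (6103 + 13741)/(331 - 1341) = -3 + 19844/(-1010) = -3 + 19844*(-1/1010) = -3 - 9922/505 = -11437/505 ≈ -22.648)
l - T(117) = -11437/505 - 117²/(5 + 117) = -11437/505 - 13689/122 = -8308259/61610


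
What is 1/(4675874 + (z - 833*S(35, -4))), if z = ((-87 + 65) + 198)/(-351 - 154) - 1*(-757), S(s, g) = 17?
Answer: 505/2354547174 ≈ 2.1448e-7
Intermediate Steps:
z = 382109/505 (z = (-22 + 198)/(-505) + 757 = 176*(-1/505) + 757 = -176/505 + 757 = 382109/505 ≈ 756.65)
1/(4675874 + (z - 833*S(35, -4))) = 1/(4675874 + (382109/505 - 833*17)) = 1/(4675874 + (382109/505 - 14161)) = 1/(4675874 - 6769196/505) = 1/(2354547174/505) = 505/2354547174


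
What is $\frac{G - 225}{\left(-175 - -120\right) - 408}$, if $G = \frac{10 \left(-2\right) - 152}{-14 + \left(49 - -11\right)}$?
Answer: $\frac{5261}{10649} \approx 0.49404$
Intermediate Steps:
$G = - \frac{86}{23}$ ($G = \frac{-20 - 152}{-14 + \left(49 + 11\right)} = - \frac{172}{-14 + 60} = - \frac{172}{46} = \left(-172\right) \frac{1}{46} = - \frac{86}{23} \approx -3.7391$)
$\frac{G - 225}{\left(-175 - -120\right) - 408} = \frac{- \frac{86}{23} - 225}{\left(-175 - -120\right) - 408} = - \frac{5261}{23 \left(\left(-175 + 120\right) - 408\right)} = - \frac{5261}{23 \left(-55 - 408\right)} = - \frac{5261}{23 \left(-463\right)} = \left(- \frac{5261}{23}\right) \left(- \frac{1}{463}\right) = \frac{5261}{10649}$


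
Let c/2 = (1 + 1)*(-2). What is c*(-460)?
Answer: 3680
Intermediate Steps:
c = -8 (c = 2*((1 + 1)*(-2)) = 2*(2*(-2)) = 2*(-4) = -8)
c*(-460) = -8*(-460) = 3680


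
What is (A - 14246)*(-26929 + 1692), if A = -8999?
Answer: 586634065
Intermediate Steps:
(A - 14246)*(-26929 + 1692) = (-8999 - 14246)*(-26929 + 1692) = -23245*(-25237) = 586634065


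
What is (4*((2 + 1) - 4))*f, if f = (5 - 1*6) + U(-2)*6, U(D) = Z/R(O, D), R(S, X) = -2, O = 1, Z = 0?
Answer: 4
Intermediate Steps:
U(D) = 0 (U(D) = 0/(-2) = 0*(-½) = 0)
f = -1 (f = (5 - 1*6) + 0*6 = (5 - 6) + 0 = -1 + 0 = -1)
(4*((2 + 1) - 4))*f = (4*((2 + 1) - 4))*(-1) = (4*(3 - 4))*(-1) = (4*(-1))*(-1) = -4*(-1) = 4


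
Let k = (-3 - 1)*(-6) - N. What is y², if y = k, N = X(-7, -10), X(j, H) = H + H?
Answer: 1936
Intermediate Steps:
X(j, H) = 2*H
N = -20 (N = 2*(-10) = -20)
k = 44 (k = (-3 - 1)*(-6) - 1*(-20) = -4*(-6) + 20 = 24 + 20 = 44)
y = 44
y² = 44² = 1936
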